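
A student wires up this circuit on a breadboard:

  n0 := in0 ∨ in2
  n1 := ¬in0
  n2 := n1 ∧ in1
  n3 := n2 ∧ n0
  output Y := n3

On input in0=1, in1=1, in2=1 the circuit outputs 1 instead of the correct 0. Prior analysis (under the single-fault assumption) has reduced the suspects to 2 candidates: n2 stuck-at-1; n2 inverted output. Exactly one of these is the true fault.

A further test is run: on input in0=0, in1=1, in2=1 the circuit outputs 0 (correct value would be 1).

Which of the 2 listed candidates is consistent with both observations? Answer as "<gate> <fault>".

n2 inverted output

Evaluate each candidate on input in0=0, in1=1, in2=1:
  n2 stuck-at-1: n0=1, n1=1, n2=1 [stuck-at-1], n3=1 → 1 — eliminated
  n2 inverted output: n0=1, n1=1, n2=0 [inverted output], n3=0 → 0 — matches
Only n2 inverted output reproduces the observed 0.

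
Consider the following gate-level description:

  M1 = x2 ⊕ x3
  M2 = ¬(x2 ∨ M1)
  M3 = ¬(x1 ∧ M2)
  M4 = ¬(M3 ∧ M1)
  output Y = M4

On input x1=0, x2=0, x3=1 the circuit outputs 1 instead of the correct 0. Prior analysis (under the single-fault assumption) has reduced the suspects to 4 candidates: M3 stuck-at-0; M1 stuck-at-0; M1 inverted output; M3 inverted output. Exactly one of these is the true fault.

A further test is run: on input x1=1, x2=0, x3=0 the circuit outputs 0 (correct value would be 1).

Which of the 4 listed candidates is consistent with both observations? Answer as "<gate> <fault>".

Evaluate each candidate on input x1=1, x2=0, x3=0:
  M3 stuck-at-0: M1=0, M2=1, M3=0 [stuck-at-0], M4=1 → 1 — eliminated
  M1 stuck-at-0: M1=0 [stuck-at-0], M2=1, M3=0, M4=1 → 1 — eliminated
  M1 inverted output: M1=1 [inverted output], M2=0, M3=1, M4=0 → 0 — matches
  M3 inverted output: M1=0, M2=1, M3=1 [inverted output], M4=1 → 1 — eliminated
Only M1 inverted output reproduces the observed 0.

M1 inverted output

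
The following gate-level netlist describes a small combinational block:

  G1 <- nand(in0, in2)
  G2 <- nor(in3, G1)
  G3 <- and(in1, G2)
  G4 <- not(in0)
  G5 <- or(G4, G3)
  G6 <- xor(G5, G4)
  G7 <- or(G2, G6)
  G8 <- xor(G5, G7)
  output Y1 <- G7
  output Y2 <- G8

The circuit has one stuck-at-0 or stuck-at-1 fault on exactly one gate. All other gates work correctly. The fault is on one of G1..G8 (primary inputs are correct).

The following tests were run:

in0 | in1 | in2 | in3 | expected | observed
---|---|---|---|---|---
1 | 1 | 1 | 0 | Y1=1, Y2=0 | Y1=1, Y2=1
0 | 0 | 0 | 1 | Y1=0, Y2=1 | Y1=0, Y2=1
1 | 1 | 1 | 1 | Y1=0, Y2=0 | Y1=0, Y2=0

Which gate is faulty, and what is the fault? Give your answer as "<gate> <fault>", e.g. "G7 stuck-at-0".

G3 stuck-at-0

Fault-free values for test 1 (in0=1, in1=1, in2=1, in3=0): G1=0, G2=1, G3=1, G4=0, G5=1, G6=1, G7=1, G8=0, giving Y1=1, Y2=0. Observed Y1=1, Y2=1.
Test 1: faults giving observed Y1=1, Y2=1 are {G3 stuck-at-0, G5 stuck-at-0, G8 stuck-at-1}.
Test 2 (in0=0, in1=0, in2=0, in3=1): fault-free G1=1, G2=0, G3=0, G4=1, G5=1, G6=0, G7=0, G8=1 → Y1=0, Y2=1; observed Y1=0, Y2=1. Eliminates G5 stuck-at-0.
Test 3 (in0=1, in1=1, in2=1, in3=1): fault-free G1=0, G2=0, G3=0, G4=0, G5=0, G6=0, G7=0, G8=0 → Y1=0, Y2=0; observed Y1=0, Y2=0. Eliminates G8 stuck-at-1.
Only G3 stuck-at-0 is consistent with every test.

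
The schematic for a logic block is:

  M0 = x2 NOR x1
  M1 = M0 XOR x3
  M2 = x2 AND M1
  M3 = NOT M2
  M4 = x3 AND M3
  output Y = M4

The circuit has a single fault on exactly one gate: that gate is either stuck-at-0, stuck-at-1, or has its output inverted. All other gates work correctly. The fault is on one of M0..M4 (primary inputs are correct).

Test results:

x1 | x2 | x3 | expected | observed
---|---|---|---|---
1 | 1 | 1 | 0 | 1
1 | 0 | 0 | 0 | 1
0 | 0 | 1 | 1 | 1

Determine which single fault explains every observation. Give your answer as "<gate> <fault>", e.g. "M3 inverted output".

M4 stuck-at-1

Fault-free values for test 1 (x1=1, x2=1, x3=1): M0=0, M1=1, M2=1, M3=0, M4=0, giving Y=0. Observed 1.
Test 1: faults giving observed 1 are {M0 stuck-at-1, M0 inverted output, M1 stuck-at-0, M1 inverted output, M2 stuck-at-0, M2 inverted output, M3 stuck-at-1, M3 inverted output, M4 stuck-at-1, M4 inverted output}.
Test 2 (x1=1, x2=0, x3=0): fault-free M0=0, M1=0, M2=0, M3=1, M4=0 → 0; observed 1. Eliminates M0 stuck-at-1, M0 inverted output, M1 stuck-at-0, M1 inverted output, M2 stuck-at-0, M2 inverted output, M3 stuck-at-1, M3 inverted output.
Test 3 (x1=0, x2=0, x3=1): fault-free M0=1, M1=0, M2=0, M3=1, M4=1 → 1; observed 1. Eliminates M4 inverted output.
Only M4 stuck-at-1 is consistent with every test.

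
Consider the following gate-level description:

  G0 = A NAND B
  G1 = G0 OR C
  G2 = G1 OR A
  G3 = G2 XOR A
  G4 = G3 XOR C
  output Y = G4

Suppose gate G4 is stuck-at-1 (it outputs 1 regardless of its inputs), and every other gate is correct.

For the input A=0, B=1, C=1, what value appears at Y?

Propagate with G4 forced: G0=1, G1=1, G2=1, G3=1, G4=1 [stuck-at-1].
So Y = 1. (Without the fault it would be 0.)

1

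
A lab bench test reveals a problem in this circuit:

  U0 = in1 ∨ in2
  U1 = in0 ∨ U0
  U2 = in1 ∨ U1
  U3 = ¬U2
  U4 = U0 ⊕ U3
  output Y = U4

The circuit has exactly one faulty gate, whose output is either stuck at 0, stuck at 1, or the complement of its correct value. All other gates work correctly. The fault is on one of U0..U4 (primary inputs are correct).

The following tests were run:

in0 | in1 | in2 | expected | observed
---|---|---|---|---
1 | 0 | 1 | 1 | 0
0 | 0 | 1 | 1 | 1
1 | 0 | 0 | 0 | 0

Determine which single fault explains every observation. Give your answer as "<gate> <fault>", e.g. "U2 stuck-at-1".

Fault-free values for test 1 (in0=1, in1=0, in2=1): U0=1, U1=1, U2=1, U3=0, U4=1, giving Y=1. Observed 0.
Test 1: faults giving observed 0 are {U0 stuck-at-0, U0 inverted output, U1 stuck-at-0, U1 inverted output, U2 stuck-at-0, U2 inverted output, U3 stuck-at-1, U3 inverted output, U4 stuck-at-0, U4 inverted output}.
Test 2 (in0=0, in1=0, in2=1): fault-free U0=1, U1=1, U2=1, U3=0, U4=1 → 1; observed 1. Eliminates U1 stuck-at-0, U1 inverted output, U2 stuck-at-0, U2 inverted output, U3 stuck-at-1, U3 inverted output, U4 stuck-at-0, U4 inverted output.
Test 3 (in0=1, in1=0, in2=0): fault-free U0=0, U1=1, U2=1, U3=0, U4=0 → 0; observed 0. Eliminates U0 inverted output.
Only U0 stuck-at-0 is consistent with every test.

U0 stuck-at-0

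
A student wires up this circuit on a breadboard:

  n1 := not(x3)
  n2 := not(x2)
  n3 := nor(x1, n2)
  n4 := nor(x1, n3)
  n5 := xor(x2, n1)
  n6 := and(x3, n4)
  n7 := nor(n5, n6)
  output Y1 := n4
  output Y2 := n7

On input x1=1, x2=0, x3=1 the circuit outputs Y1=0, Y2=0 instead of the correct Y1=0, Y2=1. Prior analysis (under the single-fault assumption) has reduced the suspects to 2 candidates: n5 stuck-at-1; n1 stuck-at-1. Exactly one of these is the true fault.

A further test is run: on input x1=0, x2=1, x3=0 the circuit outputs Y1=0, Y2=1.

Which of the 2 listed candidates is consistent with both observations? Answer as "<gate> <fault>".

n1 stuck-at-1

Evaluate each candidate on input x1=0, x2=1, x3=0:
  n5 stuck-at-1: n1=1, n2=0, n3=1, n4=0, n5=1 [stuck-at-1], n6=0, n7=0 → Y1=0, Y2=0 — eliminated
  n1 stuck-at-1: n1=1 [stuck-at-1], n2=0, n3=1, n4=0, n5=0, n6=0, n7=1 → Y1=0, Y2=1 — matches
Only n1 stuck-at-1 reproduces the observed Y1=0, Y2=1.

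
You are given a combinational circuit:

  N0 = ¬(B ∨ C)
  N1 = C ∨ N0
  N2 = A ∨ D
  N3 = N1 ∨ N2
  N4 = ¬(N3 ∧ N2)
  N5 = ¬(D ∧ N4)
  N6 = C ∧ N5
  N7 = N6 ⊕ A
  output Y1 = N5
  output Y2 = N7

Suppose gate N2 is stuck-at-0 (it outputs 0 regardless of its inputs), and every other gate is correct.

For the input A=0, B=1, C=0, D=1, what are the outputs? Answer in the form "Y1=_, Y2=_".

Y1=0, Y2=0

Propagate with N2 forced: N0=0, N1=0, N2=0 [stuck-at-0], N3=0, N4=1, N5=0, N6=0, N7=0.
So the outputs are Y1=0, Y2=0. (Without the fault they would be Y1=1, Y2=0.)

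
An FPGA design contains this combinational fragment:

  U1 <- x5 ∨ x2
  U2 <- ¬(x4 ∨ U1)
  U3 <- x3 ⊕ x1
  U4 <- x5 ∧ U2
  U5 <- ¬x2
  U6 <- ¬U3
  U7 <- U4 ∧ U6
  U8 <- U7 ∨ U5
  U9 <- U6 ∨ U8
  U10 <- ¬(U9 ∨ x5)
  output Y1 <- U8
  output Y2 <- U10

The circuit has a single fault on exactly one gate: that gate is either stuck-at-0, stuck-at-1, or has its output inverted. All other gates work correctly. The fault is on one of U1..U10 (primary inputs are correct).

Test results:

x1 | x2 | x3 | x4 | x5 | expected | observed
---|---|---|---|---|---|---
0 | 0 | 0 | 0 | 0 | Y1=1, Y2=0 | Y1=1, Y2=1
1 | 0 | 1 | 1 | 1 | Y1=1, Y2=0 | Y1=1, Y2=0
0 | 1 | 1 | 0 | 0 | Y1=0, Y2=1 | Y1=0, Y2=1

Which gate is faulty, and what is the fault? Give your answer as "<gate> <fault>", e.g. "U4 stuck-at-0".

Fault-free values for test 1 (x1=0, x2=0, x3=0, x4=0, x5=0): U1=0, U2=1, U3=0, U4=0, U5=1, U6=1, U7=0, U8=1, U9=1, U10=0, giving Y1=1, Y2=0. Observed Y1=1, Y2=1.
Test 1: faults giving observed Y1=1, Y2=1 are {U9 stuck-at-0, U9 inverted output, U10 stuck-at-1, U10 inverted output}.
Test 2 (x1=1, x2=0, x3=1, x4=1, x5=1): fault-free U1=1, U2=0, U3=0, U4=0, U5=1, U6=1, U7=0, U8=1, U9=1, U10=0 → Y1=1, Y2=0; observed Y1=1, Y2=0. Eliminates U10 stuck-at-1, U10 inverted output.
Test 3 (x1=0, x2=1, x3=1, x4=0, x5=0): fault-free U1=1, U2=0, U3=1, U4=0, U5=0, U6=0, U7=0, U8=0, U9=0, U10=1 → Y1=0, Y2=1; observed Y1=0, Y2=1. Eliminates U9 inverted output.
Only U9 stuck-at-0 is consistent with every test.

U9 stuck-at-0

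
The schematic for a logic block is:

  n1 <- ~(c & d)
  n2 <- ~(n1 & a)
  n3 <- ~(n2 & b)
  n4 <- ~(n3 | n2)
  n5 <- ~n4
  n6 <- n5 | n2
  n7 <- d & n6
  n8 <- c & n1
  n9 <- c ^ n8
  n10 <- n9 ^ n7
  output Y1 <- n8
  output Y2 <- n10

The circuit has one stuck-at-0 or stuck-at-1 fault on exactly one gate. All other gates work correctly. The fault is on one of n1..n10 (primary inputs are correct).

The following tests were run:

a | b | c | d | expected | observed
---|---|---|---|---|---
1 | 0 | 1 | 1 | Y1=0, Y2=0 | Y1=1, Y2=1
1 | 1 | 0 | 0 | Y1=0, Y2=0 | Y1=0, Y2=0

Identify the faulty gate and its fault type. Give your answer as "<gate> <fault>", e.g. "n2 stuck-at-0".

n1 stuck-at-1

Fault-free values for test 1 (a=1, b=0, c=1, d=1): n1=0, n2=1, n3=1, n4=0, n5=1, n6=1, n7=1, n8=0, n9=1, n10=0, giving Y1=0, Y2=0. Observed Y1=1, Y2=1.
Test 1: faults giving observed Y1=1, Y2=1 are {n1 stuck-at-1, n8 stuck-at-1}.
Test 2 (a=1, b=1, c=0, d=0): fault-free n1=1, n2=0, n3=1, n4=0, n5=1, n6=1, n7=0, n8=0, n9=0, n10=0 → Y1=0, Y2=0; observed Y1=0, Y2=0. Eliminates n8 stuck-at-1.
Only n1 stuck-at-1 is consistent with every test.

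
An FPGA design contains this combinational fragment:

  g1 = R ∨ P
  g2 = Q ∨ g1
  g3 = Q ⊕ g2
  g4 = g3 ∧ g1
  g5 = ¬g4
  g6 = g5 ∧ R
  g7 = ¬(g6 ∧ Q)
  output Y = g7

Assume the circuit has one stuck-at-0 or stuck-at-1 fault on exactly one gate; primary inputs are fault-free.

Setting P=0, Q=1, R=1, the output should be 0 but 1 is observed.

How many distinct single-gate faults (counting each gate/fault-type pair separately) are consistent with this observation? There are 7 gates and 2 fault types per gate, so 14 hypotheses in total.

Fault-free: g1=1, g2=1, g3=0, g4=0, g5=1, g6=1, g7=0 → 0. Observed 1.
  g1 stuck-at-0: output 0 ✗
  g1 stuck-at-1: output 0 ✗
  g2 stuck-at-0: output 1 ✓
  g2 stuck-at-1: output 0 ✗
  g3 stuck-at-0: output 0 ✗
  g3 stuck-at-1: output 1 ✓
  g4 stuck-at-0: output 0 ✗
  g4 stuck-at-1: output 1 ✓
  g5 stuck-at-0: output 1 ✓
  g5 stuck-at-1: output 0 ✗
  g6 stuck-at-0: output 1 ✓
  g6 stuck-at-1: output 0 ✗
  g7 stuck-at-0: output 0 ✗
  g7 stuck-at-1: output 1 ✓
Consistent faults: {g2 stuck-at-0, g3 stuck-at-1, g4 stuck-at-1, g5 stuck-at-0, g6 stuck-at-0, g7 stuck-at-1} — 6 in all.

6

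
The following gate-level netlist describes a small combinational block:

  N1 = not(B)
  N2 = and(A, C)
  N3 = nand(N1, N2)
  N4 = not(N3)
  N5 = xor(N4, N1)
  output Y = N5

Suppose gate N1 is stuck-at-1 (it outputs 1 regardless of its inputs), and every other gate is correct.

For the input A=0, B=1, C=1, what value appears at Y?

Propagate with N1 forced: N1=1 [stuck-at-1], N2=0, N3=1, N4=0, N5=1.
So Y = 1. (Without the fault it would be 0.)

1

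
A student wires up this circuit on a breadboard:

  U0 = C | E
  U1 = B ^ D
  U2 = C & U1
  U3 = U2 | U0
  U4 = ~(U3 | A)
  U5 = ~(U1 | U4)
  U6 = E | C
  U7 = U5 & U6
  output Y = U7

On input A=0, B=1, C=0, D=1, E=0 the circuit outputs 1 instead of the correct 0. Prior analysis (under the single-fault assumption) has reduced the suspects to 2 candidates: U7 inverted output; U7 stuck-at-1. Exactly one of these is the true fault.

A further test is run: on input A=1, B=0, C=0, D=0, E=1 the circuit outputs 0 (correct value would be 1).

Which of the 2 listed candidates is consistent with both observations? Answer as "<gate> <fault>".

U7 inverted output

Evaluate each candidate on input A=1, B=0, C=0, D=0, E=1:
  U7 inverted output: U0=1, U1=0, U2=0, U3=1, U4=0, U5=1, U6=1, U7=0 [inverted output] → 0 — matches
  U7 stuck-at-1: U0=1, U1=0, U2=0, U3=1, U4=0, U5=1, U6=1, U7=1 [stuck-at-1] → 1 — eliminated
Only U7 inverted output reproduces the observed 0.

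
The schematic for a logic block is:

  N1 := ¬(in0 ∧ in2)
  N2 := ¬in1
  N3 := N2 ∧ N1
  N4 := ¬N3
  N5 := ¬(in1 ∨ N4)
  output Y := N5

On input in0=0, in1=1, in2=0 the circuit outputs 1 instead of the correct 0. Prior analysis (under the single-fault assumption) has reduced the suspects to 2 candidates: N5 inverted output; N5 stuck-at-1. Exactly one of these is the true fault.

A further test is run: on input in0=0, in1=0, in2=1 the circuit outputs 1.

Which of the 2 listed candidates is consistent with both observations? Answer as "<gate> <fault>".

N5 stuck-at-1

Evaluate each candidate on input in0=0, in1=0, in2=1:
  N5 inverted output: N1=1, N2=1, N3=1, N4=0, N5=0 [inverted output] → 0 — eliminated
  N5 stuck-at-1: N1=1, N2=1, N3=1, N4=0, N5=1 [stuck-at-1] → 1 — matches
Only N5 stuck-at-1 reproduces the observed 1.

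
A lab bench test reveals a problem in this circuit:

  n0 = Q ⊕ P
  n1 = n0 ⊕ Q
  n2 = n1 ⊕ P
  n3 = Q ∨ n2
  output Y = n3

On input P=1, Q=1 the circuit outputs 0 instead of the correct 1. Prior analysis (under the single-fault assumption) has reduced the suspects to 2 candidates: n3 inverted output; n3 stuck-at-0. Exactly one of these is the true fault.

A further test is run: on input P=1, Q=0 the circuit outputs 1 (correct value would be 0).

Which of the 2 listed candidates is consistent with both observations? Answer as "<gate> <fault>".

Evaluate each candidate on input P=1, Q=0:
  n3 inverted output: n0=1, n1=1, n2=0, n3=1 [inverted output] → 1 — matches
  n3 stuck-at-0: n0=1, n1=1, n2=0, n3=0 [stuck-at-0] → 0 — eliminated
Only n3 inverted output reproduces the observed 1.

n3 inverted output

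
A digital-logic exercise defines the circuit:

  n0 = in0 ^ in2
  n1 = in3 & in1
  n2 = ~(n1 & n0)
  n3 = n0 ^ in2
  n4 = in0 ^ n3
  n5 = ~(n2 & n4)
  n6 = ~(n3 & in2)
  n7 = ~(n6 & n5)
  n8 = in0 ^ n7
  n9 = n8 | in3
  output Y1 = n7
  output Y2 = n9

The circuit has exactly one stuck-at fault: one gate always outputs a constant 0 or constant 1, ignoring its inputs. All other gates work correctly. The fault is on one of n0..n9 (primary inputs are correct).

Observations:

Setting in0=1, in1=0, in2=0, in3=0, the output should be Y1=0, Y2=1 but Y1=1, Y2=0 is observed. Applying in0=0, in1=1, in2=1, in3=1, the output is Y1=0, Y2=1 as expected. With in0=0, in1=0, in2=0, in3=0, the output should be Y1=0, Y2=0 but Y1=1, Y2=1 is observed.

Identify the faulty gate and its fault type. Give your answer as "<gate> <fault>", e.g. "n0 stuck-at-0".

n4 stuck-at-1

Fault-free values for test 1 (in0=1, in1=0, in2=0, in3=0): n0=1, n1=0, n2=1, n3=1, n4=0, n5=1, n6=1, n7=0, n8=1, n9=1, giving Y1=0, Y2=1. Observed Y1=1, Y2=0.
Test 1: faults giving observed Y1=1, Y2=0 are {n0 stuck-at-0, n3 stuck-at-0, n4 stuck-at-1, n5 stuck-at-0, n6 stuck-at-0, n7 stuck-at-1}.
Test 2 (in0=0, in1=1, in2=1, in3=1): fault-free n0=1, n1=1, n2=0, n3=0, n4=0, n5=1, n6=1, n7=0, n8=0, n9=1 → Y1=0, Y2=1; observed Y1=0, Y2=1. Eliminates n0 stuck-at-0, n5 stuck-at-0, n6 stuck-at-0, n7 stuck-at-1.
Test 3 (in0=0, in1=0, in2=0, in3=0): fault-free n0=0, n1=0, n2=1, n3=0, n4=0, n5=1, n6=1, n7=0, n8=0, n9=0 → Y1=0, Y2=0; observed Y1=1, Y2=1. Eliminates n3 stuck-at-0.
Only n4 stuck-at-1 is consistent with every test.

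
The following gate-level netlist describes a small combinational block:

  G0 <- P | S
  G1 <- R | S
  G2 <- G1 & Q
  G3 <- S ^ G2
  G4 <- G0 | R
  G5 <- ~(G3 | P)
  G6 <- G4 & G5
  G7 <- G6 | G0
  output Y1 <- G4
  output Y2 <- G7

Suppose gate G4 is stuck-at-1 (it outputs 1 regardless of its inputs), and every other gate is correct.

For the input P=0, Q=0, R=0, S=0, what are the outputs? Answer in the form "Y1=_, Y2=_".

Propagate with G4 forced: G0=0, G1=0, G2=0, G3=0, G4=1 [stuck-at-1], G5=1, G6=1, G7=1.
So the outputs are Y1=1, Y2=1. (Without the fault they would be Y1=0, Y2=0.)

Y1=1, Y2=1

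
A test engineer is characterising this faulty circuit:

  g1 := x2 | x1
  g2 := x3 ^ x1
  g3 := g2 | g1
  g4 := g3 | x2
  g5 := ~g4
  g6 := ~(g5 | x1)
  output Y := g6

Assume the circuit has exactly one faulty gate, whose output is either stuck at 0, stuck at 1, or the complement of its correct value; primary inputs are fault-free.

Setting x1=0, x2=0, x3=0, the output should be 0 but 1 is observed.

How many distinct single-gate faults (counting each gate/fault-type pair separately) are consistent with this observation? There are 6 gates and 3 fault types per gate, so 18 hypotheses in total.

Fault-free: g1=0, g2=0, g3=0, g4=0, g5=1, g6=0 → 0. Observed 1.
  g1: stuck-at-1, inverted output ✓; others ✗
  g2: stuck-at-1, inverted output ✓; others ✗
  g3: stuck-at-1, inverted output ✓; others ✗
  g4: stuck-at-1, inverted output ✓; others ✗
  g5: stuck-at-0, inverted output ✓; others ✗
  g6: stuck-at-1, inverted output ✓; others ✗
Consistent faults: {g1 stuck-at-1, g1 inverted output, g2 stuck-at-1, g2 inverted output, g3 stuck-at-1, g3 inverted output, g4 stuck-at-1, g4 inverted output, g5 stuck-at-0, g5 inverted output, g6 stuck-at-1, g6 inverted output} — 12 in all.

12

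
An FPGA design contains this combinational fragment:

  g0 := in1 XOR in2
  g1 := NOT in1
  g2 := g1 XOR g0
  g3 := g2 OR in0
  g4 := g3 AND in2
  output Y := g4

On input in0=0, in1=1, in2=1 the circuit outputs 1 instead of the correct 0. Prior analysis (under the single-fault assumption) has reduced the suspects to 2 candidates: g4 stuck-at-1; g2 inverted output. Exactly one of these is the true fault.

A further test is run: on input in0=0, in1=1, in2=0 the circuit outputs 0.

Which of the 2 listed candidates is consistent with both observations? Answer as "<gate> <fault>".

Evaluate each candidate on input in0=0, in1=1, in2=0:
  g4 stuck-at-1: g0=1, g1=0, g2=1, g3=1, g4=1 [stuck-at-1] → 1 — eliminated
  g2 inverted output: g0=1, g1=0, g2=0 [inverted output], g3=0, g4=0 → 0 — matches
Only g2 inverted output reproduces the observed 0.

g2 inverted output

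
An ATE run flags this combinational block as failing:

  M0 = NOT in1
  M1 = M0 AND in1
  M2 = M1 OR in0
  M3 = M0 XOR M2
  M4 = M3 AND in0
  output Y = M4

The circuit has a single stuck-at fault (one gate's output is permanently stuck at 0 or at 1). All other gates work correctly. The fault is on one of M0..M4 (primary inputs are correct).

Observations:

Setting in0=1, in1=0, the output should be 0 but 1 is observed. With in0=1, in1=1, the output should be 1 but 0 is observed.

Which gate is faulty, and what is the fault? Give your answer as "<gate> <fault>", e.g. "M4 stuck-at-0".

M2 stuck-at-0

Fault-free values for test 1 (in0=1, in1=0): M0=1, M1=0, M2=1, M3=0, M4=0, giving Y=0. Observed 1.
Test 1: faults giving observed 1 are {M0 stuck-at-0, M2 stuck-at-0, M3 stuck-at-1, M4 stuck-at-1}.
Test 2 (in0=1, in1=1): fault-free M0=0, M1=0, M2=1, M3=1, M4=1 → 1; observed 0. Eliminates M0 stuck-at-0, M3 stuck-at-1, M4 stuck-at-1.
Only M2 stuck-at-0 is consistent with every test.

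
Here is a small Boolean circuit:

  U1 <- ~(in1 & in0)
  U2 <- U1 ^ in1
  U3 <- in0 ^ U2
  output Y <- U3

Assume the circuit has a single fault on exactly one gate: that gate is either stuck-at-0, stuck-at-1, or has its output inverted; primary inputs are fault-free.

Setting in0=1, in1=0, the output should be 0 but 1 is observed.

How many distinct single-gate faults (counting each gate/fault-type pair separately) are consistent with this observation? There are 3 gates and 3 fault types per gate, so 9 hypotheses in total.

Fault-free: U1=1, U2=1, U3=0 → 0. Observed 1.
  U1 stuck-at-0: output 1 ✓
  U1 stuck-at-1: output 0 ✗
  U1 inverted output: output 1 ✓
  U2 stuck-at-0: output 1 ✓
  U2 stuck-at-1: output 0 ✗
  U2 inverted output: output 1 ✓
  U3 stuck-at-0: output 0 ✗
  U3 stuck-at-1: output 1 ✓
  U3 inverted output: output 1 ✓
Consistent faults: {U1 stuck-at-0, U1 inverted output, U2 stuck-at-0, U2 inverted output, U3 stuck-at-1, U3 inverted output} — 6 in all.

6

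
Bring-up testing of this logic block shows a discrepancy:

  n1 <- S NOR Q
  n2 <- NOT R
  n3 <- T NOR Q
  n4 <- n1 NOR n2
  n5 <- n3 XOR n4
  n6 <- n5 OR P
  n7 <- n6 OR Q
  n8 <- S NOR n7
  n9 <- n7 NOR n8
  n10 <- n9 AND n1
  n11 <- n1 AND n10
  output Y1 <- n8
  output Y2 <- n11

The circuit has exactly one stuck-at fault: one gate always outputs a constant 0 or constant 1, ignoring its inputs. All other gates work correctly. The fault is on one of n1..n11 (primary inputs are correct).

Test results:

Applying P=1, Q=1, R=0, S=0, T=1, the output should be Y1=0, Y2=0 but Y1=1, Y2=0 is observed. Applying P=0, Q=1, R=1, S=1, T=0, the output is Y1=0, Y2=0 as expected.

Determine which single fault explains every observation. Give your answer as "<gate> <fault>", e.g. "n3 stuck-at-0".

n7 stuck-at-0

Fault-free values for test 1 (P=1, Q=1, R=0, S=0, T=1): n1=0, n2=1, n3=0, n4=0, n5=0, n6=1, n7=1, n8=0, n9=0, n10=0, n11=0, giving Y1=0, Y2=0. Observed Y1=1, Y2=0.
Test 1: faults giving observed Y1=1, Y2=0 are {n7 stuck-at-0, n8 stuck-at-1}.
Test 2 (P=0, Q=1, R=1, S=1, T=0): fault-free n1=0, n2=0, n3=0, n4=1, n5=1, n6=1, n7=1, n8=0, n9=0, n10=0, n11=0 → Y1=0, Y2=0; observed Y1=0, Y2=0. Eliminates n8 stuck-at-1.
Only n7 stuck-at-0 is consistent with every test.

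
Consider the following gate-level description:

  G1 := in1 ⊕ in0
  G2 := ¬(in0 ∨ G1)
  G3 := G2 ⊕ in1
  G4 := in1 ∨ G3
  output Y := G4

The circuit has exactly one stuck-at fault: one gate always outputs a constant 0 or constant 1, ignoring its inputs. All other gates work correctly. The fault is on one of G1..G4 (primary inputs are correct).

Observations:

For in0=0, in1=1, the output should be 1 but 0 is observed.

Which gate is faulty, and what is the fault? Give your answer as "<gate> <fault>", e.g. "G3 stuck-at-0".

G4 stuck-at-0

Fault-free values for test 1 (in0=0, in1=1): G1=1, G2=0, G3=1, G4=1, giving Y=1. Observed 0.
Test 1: faults giving observed 0 are {G4 stuck-at-0}.
Only G4 stuck-at-0 is consistent with every test.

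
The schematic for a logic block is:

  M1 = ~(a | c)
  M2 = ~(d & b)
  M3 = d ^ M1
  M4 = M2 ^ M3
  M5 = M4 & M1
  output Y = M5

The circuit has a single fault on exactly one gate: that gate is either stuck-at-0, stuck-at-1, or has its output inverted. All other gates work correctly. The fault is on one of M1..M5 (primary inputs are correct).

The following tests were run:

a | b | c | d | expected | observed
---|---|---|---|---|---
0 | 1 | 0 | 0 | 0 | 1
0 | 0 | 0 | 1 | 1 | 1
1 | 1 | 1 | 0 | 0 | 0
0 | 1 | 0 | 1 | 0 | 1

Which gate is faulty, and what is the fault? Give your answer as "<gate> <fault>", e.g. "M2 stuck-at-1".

M4 stuck-at-1

Fault-free values for test 1 (a=0, b=1, c=0, d=0): M1=1, M2=1, M3=1, M4=0, M5=0, giving Y=0. Observed 1.
Test 1: faults giving observed 1 are {M2 stuck-at-0, M2 inverted output, M3 stuck-at-0, M3 inverted output, M4 stuck-at-1, M4 inverted output, M5 stuck-at-1, M5 inverted output}.
Test 2 (a=0, b=0, c=0, d=1): fault-free M1=1, M2=1, M3=0, M4=1, M5=1 → 1; observed 1. Eliminates M2 stuck-at-0, M2 inverted output, M3 inverted output, M4 inverted output, M5 inverted output.
Test 3 (a=1, b=1, c=1, d=0): fault-free M1=0, M2=1, M3=0, M4=1, M5=0 → 0; observed 0. Eliminates M5 stuck-at-1.
Test 4 (a=0, b=1, c=0, d=1): fault-free M1=1, M2=0, M3=0, M4=0, M5=0 → 0; observed 1. Eliminates M3 stuck-at-0.
Only M4 stuck-at-1 is consistent with every test.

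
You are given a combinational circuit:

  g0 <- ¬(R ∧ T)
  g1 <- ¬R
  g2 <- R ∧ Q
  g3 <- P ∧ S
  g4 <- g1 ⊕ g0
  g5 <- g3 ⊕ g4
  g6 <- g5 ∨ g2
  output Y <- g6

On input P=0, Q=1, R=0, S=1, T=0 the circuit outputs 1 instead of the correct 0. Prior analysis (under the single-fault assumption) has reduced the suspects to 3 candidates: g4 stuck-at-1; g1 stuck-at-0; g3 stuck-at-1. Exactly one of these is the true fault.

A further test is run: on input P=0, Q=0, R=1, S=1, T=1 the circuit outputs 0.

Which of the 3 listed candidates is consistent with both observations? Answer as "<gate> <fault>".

g1 stuck-at-0

Evaluate each candidate on input P=0, Q=0, R=1, S=1, T=1:
  g4 stuck-at-1: g0=0, g1=0, g2=0, g3=0, g4=1 [stuck-at-1], g5=1, g6=1 → 1 — eliminated
  g1 stuck-at-0: g0=0, g1=0 [stuck-at-0], g2=0, g3=0, g4=0, g5=0, g6=0 → 0 — matches
  g3 stuck-at-1: g0=0, g1=0, g2=0, g3=1 [stuck-at-1], g4=0, g5=1, g6=1 → 1 — eliminated
Only g1 stuck-at-0 reproduces the observed 0.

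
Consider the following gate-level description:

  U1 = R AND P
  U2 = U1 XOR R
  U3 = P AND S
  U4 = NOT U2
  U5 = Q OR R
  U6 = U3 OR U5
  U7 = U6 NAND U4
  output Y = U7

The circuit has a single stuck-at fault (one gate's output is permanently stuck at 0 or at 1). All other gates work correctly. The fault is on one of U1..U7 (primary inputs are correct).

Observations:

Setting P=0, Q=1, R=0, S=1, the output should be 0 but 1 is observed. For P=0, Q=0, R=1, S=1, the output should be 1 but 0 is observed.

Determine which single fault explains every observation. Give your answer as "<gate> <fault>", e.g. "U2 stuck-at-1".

Fault-free values for test 1 (P=0, Q=1, R=0, S=1): U1=0, U2=0, U3=0, U4=1, U5=1, U6=1, U7=0, giving Y=0. Observed 1.
Test 1: faults giving observed 1 are {U1 stuck-at-1, U2 stuck-at-1, U4 stuck-at-0, U5 stuck-at-0, U6 stuck-at-0, U7 stuck-at-1}.
Test 2 (P=0, Q=0, R=1, S=1): fault-free U1=0, U2=1, U3=0, U4=0, U5=1, U6=1, U7=1 → 1; observed 0. Eliminates U2 stuck-at-1, U4 stuck-at-0, U5 stuck-at-0, U6 stuck-at-0, U7 stuck-at-1.
Only U1 stuck-at-1 is consistent with every test.

U1 stuck-at-1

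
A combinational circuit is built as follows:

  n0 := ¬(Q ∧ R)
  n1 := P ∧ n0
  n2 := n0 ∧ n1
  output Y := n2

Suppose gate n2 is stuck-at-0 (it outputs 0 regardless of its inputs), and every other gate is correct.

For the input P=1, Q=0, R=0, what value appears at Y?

0

Propagate with n2 forced: n0=1, n1=1, n2=0 [stuck-at-0].
So Y = 0. (Without the fault it would be 1.)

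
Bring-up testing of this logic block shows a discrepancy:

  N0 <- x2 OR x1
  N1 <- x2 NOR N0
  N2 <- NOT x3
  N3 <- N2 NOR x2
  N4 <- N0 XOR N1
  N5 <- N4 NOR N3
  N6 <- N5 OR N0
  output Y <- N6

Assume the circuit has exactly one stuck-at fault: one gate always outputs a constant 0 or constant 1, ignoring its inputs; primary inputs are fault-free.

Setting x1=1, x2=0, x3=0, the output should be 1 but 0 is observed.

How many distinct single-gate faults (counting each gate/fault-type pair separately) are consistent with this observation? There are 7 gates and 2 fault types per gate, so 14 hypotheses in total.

Fault-free: N0=1, N1=0, N2=1, N3=0, N4=1, N5=0, N6=1 → 1. Observed 0.
  N0 stuck-at-0: output 0 ✓
  N0 stuck-at-1: output 1 ✗
  N1 stuck-at-0: output 1 ✗
  N1 stuck-at-1: output 1 ✗
  N2 stuck-at-0: output 1 ✗
  N2 stuck-at-1: output 1 ✗
  N3 stuck-at-0: output 1 ✗
  N3 stuck-at-1: output 1 ✗
  N4 stuck-at-0: output 1 ✗
  N4 stuck-at-1: output 1 ✗
  N5 stuck-at-0: output 1 ✗
  N5 stuck-at-1: output 1 ✗
  N6 stuck-at-0: output 0 ✓
  N6 stuck-at-1: output 1 ✗
Consistent faults: {N0 stuck-at-0, N6 stuck-at-0} — 2 in all.

2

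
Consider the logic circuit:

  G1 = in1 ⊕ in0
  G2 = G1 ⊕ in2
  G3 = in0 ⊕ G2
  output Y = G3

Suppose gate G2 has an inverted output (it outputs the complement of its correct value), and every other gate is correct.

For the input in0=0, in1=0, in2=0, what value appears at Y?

1

Propagate with G2 forced: G1=0, G2=1 [inverted output], G3=1.
So Y = 1. (Without the fault it would be 0.)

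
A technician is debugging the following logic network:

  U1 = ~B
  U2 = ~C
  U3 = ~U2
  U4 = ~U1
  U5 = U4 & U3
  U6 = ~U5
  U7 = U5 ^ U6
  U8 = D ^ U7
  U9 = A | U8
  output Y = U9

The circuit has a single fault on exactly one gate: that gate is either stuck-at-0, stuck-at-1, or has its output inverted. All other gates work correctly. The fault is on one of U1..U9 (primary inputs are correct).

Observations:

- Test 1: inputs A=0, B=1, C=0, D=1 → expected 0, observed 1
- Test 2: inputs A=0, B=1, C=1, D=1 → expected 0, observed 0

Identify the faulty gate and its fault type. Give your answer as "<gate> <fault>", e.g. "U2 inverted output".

U6 stuck-at-0

Fault-free values for test 1 (A=0, B=1, C=0, D=1): U1=0, U2=1, U3=0, U4=1, U5=0, U6=1, U7=1, U8=0, U9=0, giving Y=0. Observed 1.
Test 1: faults giving observed 1 are {U6 stuck-at-0, U6 inverted output, U7 stuck-at-0, U7 inverted output, U8 stuck-at-1, U8 inverted output, U9 stuck-at-1, U9 inverted output}.
Test 2 (A=0, B=1, C=1, D=1): fault-free U1=0, U2=0, U3=1, U4=1, U5=1, U6=0, U7=1, U8=0, U9=0 → 0; observed 0. Eliminates U6 inverted output, U7 stuck-at-0, U7 inverted output, U8 stuck-at-1, U8 inverted output, U9 stuck-at-1, U9 inverted output.
Only U6 stuck-at-0 is consistent with every test.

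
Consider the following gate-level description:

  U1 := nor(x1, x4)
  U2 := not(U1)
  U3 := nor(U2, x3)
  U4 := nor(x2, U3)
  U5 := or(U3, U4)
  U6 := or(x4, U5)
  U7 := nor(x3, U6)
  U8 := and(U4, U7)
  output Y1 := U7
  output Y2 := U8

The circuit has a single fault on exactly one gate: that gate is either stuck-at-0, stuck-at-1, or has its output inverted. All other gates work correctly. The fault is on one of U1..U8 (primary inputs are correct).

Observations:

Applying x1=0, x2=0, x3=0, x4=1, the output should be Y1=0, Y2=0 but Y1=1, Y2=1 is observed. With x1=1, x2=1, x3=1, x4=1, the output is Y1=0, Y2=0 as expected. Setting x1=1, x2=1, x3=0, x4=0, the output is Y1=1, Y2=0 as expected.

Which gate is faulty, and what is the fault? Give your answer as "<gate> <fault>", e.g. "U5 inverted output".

Fault-free values for test 1 (x1=0, x2=0, x3=0, x4=1): U1=0, U2=1, U3=0, U4=1, U5=1, U6=1, U7=0, U8=0, giving Y1=0, Y2=0. Observed Y1=1, Y2=1.
Test 1: faults giving observed Y1=1, Y2=1 are {U6 stuck-at-0, U6 inverted output, U7 stuck-at-1, U7 inverted output}.
Test 2 (x1=1, x2=1, x3=1, x4=1): fault-free U1=0, U2=1, U3=0, U4=0, U5=0, U6=1, U7=0, U8=0 → Y1=0, Y2=0; observed Y1=0, Y2=0. Eliminates U7 stuck-at-1, U7 inverted output.
Test 3 (x1=1, x2=1, x3=0, x4=0): fault-free U1=0, U2=1, U3=0, U4=0, U5=0, U6=0, U7=1, U8=0 → Y1=1, Y2=0; observed Y1=1, Y2=0. Eliminates U6 inverted output.
Only U6 stuck-at-0 is consistent with every test.

U6 stuck-at-0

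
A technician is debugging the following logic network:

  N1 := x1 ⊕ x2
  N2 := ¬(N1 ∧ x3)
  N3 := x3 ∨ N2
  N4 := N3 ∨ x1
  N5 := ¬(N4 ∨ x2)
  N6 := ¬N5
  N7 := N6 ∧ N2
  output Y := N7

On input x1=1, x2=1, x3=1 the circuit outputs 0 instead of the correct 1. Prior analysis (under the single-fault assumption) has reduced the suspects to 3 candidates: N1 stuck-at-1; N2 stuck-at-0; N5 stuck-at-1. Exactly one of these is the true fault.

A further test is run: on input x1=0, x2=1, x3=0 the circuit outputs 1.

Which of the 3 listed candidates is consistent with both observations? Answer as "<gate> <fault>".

Evaluate each candidate on input x1=0, x2=1, x3=0:
  N1 stuck-at-1: N1=1 [stuck-at-1], N2=1, N3=1, N4=1, N5=0, N6=1, N7=1 → 1 — matches
  N2 stuck-at-0: N1=1, N2=0 [stuck-at-0], N3=0, N4=0, N5=0, N6=1, N7=0 → 0 — eliminated
  N5 stuck-at-1: N1=1, N2=1, N3=1, N4=1, N5=1 [stuck-at-1], N6=0, N7=0 → 0 — eliminated
Only N1 stuck-at-1 reproduces the observed 1.

N1 stuck-at-1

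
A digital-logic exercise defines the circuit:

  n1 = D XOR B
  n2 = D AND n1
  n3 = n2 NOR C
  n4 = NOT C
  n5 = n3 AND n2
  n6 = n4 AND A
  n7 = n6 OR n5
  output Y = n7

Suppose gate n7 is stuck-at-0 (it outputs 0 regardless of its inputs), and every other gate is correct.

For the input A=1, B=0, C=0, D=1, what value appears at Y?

0

Propagate with n7 forced: n1=1, n2=1, n3=0, n4=1, n5=0, n6=1, n7=0 [stuck-at-0].
So Y = 0. (Without the fault it would be 1.)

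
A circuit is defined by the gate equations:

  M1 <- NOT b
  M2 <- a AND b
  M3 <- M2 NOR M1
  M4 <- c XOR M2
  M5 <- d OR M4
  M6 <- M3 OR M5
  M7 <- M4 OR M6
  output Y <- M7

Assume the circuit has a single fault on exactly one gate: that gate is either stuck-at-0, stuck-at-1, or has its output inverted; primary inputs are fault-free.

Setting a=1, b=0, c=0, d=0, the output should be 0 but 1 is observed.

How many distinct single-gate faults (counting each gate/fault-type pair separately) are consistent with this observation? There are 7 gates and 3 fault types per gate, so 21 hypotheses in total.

Fault-free: M1=1, M2=0, M3=0, M4=0, M5=0, M6=0, M7=0 → 0. Observed 1.
  M1: stuck-at-0, inverted output ✓; others ✗
  M2: stuck-at-1, inverted output ✓; others ✗
  M3: stuck-at-1, inverted output ✓; others ✗
  M4: stuck-at-1, inverted output ✓; others ✗
  M5: stuck-at-1, inverted output ✓; others ✗
  M6: stuck-at-1, inverted output ✓; others ✗
  M7: stuck-at-1, inverted output ✓; others ✗
Consistent faults: {M1 stuck-at-0, M1 inverted output, M2 stuck-at-1, M2 inverted output, M3 stuck-at-1, M3 inverted output, M4 stuck-at-1, M4 inverted output, M5 stuck-at-1, M5 inverted output, M6 stuck-at-1, M6 inverted output, M7 stuck-at-1, M7 inverted output} — 14 in all.

14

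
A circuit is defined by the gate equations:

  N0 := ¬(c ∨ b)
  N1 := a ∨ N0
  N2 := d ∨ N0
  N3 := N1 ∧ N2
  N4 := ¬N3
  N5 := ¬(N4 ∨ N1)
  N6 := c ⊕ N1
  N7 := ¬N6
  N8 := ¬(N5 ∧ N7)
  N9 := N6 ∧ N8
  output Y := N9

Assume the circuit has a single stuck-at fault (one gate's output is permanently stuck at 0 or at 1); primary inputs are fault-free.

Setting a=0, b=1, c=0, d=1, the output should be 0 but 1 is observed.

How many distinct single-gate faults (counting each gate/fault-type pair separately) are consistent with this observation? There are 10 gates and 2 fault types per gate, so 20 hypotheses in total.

4

Fault-free: N0=0, N1=0, N2=1, N3=0, N4=1, N5=0, N6=0, N7=1, N8=1, N9=0 → 0. Observed 1.
  N0: stuck-at-1 ✓; others ✗
  N1: stuck-at-1 ✓; others ✗
  N2: none of the 2 fault types match ✗
  N3: none of the 2 fault types match ✗
  N4: none of the 2 fault types match ✗
  N5: none of the 2 fault types match ✗
  N6: stuck-at-1 ✓; others ✗
  N7: none of the 2 fault types match ✗
  N8: none of the 2 fault types match ✗
  N9: stuck-at-1 ✓; others ✗
Consistent faults: {N0 stuck-at-1, N1 stuck-at-1, N6 stuck-at-1, N9 stuck-at-1} — 4 in all.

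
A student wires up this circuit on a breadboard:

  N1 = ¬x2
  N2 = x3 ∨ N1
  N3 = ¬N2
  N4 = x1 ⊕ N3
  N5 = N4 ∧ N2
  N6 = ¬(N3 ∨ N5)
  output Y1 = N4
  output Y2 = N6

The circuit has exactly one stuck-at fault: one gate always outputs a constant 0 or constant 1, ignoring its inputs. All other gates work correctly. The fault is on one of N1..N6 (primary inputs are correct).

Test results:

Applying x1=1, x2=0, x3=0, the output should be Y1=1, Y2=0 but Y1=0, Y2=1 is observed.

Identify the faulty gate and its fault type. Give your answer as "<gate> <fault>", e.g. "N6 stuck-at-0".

N4 stuck-at-0

Fault-free values for test 1 (x1=1, x2=0, x3=0): N1=1, N2=1, N3=0, N4=1, N5=1, N6=0, giving Y1=1, Y2=0. Observed Y1=0, Y2=1.
Test 1: faults giving observed Y1=0, Y2=1 are {N4 stuck-at-0}.
Only N4 stuck-at-0 is consistent with every test.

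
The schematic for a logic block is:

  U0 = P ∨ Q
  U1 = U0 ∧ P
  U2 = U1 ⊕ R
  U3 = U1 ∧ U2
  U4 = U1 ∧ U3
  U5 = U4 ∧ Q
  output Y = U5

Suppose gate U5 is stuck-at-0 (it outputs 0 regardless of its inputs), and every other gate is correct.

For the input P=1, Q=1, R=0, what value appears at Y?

Propagate with U5 forced: U0=1, U1=1, U2=1, U3=1, U4=1, U5=0 [stuck-at-0].
So Y = 0. (Without the fault it would be 1.)

0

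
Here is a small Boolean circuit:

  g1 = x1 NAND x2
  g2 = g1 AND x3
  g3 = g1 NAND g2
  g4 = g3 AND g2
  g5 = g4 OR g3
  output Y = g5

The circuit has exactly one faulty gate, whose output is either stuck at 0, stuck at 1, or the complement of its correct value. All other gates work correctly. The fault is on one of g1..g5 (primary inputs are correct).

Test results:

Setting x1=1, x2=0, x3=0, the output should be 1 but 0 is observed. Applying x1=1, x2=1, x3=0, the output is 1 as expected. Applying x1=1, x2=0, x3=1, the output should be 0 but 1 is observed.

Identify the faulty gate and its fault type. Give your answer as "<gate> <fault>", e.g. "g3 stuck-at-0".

g2 inverted output

Fault-free values for test 1 (x1=1, x2=0, x3=0): g1=1, g2=0, g3=1, g4=0, g5=1, giving Y=1. Observed 0.
Test 1: faults giving observed 0 are {g2 stuck-at-1, g2 inverted output, g3 stuck-at-0, g3 inverted output, g5 stuck-at-0, g5 inverted output}.
Test 2 (x1=1, x2=1, x3=0): fault-free g1=0, g2=0, g3=1, g4=0, g5=1 → 1; observed 1. Eliminates g3 stuck-at-0, g3 inverted output, g5 stuck-at-0, g5 inverted output.
Test 3 (x1=1, x2=0, x3=1): fault-free g1=1, g2=1, g3=0, g4=0, g5=0 → 0; observed 1. Eliminates g2 stuck-at-1.
Only g2 inverted output is consistent with every test.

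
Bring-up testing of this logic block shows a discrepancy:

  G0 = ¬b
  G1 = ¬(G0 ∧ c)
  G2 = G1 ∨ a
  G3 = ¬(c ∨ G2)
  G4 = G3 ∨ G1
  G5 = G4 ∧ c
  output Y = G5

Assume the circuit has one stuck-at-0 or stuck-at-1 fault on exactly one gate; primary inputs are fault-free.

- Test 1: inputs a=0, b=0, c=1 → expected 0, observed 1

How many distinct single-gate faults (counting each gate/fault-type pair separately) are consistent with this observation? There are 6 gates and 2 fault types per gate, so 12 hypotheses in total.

5

Fault-free: G0=1, G1=0, G2=0, G3=0, G4=0, G5=0 → 0. Observed 1.
  G0 stuck-at-0: output 1 ✓
  G0 stuck-at-1: output 0 ✗
  G1 stuck-at-0: output 0 ✗
  G1 stuck-at-1: output 1 ✓
  G2 stuck-at-0: output 0 ✗
  G2 stuck-at-1: output 0 ✗
  G3 stuck-at-0: output 0 ✗
  G3 stuck-at-1: output 1 ✓
  G4 stuck-at-0: output 0 ✗
  G4 stuck-at-1: output 1 ✓
  G5 stuck-at-0: output 0 ✗
  G5 stuck-at-1: output 1 ✓
Consistent faults: {G0 stuck-at-0, G1 stuck-at-1, G3 stuck-at-1, G4 stuck-at-1, G5 stuck-at-1} — 5 in all.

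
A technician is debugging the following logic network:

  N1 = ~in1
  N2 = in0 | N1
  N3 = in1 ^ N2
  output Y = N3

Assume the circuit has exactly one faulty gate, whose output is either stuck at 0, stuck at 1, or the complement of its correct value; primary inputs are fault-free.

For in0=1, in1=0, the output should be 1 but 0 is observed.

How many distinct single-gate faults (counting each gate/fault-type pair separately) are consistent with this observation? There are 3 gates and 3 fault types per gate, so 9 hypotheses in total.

4

Fault-free: N1=1, N2=1, N3=1 → 1. Observed 0.
  N1 stuck-at-0: output 1 ✗
  N1 stuck-at-1: output 1 ✗
  N1 inverted output: output 1 ✗
  N2 stuck-at-0: output 0 ✓
  N2 stuck-at-1: output 1 ✗
  N2 inverted output: output 0 ✓
  N3 stuck-at-0: output 0 ✓
  N3 stuck-at-1: output 1 ✗
  N3 inverted output: output 0 ✓
Consistent faults: {N2 stuck-at-0, N2 inverted output, N3 stuck-at-0, N3 inverted output} — 4 in all.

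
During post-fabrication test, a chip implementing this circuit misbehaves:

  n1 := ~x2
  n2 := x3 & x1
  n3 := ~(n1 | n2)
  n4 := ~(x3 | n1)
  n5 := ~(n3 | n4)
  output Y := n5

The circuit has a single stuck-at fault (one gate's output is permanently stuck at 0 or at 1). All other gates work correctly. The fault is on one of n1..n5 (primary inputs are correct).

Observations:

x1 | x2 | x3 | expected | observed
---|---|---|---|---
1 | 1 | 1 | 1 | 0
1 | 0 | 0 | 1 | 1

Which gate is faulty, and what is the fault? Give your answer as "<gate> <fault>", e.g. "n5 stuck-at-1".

Fault-free values for test 1 (x1=1, x2=1, x3=1): n1=0, n2=1, n3=0, n4=0, n5=1, giving Y=1. Observed 0.
Test 1: faults giving observed 0 are {n2 stuck-at-0, n3 stuck-at-1, n4 stuck-at-1, n5 stuck-at-0}.
Test 2 (x1=1, x2=0, x3=0): fault-free n1=1, n2=0, n3=0, n4=0, n5=1 → 1; observed 1. Eliminates n3 stuck-at-1, n4 stuck-at-1, n5 stuck-at-0.
Only n2 stuck-at-0 is consistent with every test.

n2 stuck-at-0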